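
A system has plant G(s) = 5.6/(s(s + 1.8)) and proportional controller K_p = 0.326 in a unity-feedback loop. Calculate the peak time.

T_p = 3.12 s

The closed-loop denominator s² + 1.8s + 1.826 gives ω_n = √1.826 = 1.351 and ζ = 1.8/(2ω_n) = 0.6661.
Damped frequency ω_d = ω_n√(1−ζ²) = 1.008 rad/s, so peak time T_p = π/ω_d = 3.12 s.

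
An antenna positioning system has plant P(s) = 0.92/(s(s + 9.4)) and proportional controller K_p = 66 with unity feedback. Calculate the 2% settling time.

From 1 + K_pP(s) = 0: s² + 9.4s + 60.72 = 0 ⇒ ω_n = 7.792, ζ = 0.6032.
2% settling time T_s ≈ 4/(ζω_n) = 4/4.7 = 0.851 s.

T_s ≈ 0.851 s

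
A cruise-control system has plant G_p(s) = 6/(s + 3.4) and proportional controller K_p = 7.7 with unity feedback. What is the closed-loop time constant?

Closed-loop transfer function: T(s) = K_p·G_p(s)/(1 + K_p·G_p(s)) = 46.2/(s + 3.4 + 46.2) = 46.2/(s + 49.6).
Time constant τ = 1/49.6 = 0.0202 s.

τ = 0.0202 s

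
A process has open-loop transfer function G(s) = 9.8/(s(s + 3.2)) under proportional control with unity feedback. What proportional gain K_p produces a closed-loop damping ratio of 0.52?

Closed-loop characteristic equation: s² + 3.2s + K_p·9.8 = 0.
So ω_n = √(9.8K_p) and 2ζω_n = 3.2, giving ζ = 3.2/(2√(9.8K_p)).
Setting ζ = 0.52: √(9.8K_p) = 3.2/(2·0.52) = 3.077, so K_p = 9.467/9.8 = 0.966.

K_p = 0.966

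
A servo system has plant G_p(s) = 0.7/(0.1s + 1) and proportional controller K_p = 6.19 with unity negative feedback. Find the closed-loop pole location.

s = -53.33

Closed loop: T(s) = K_p·G_p/(1+K_p·G_p) = 4.333/(0.1s + 1 + 4.333), with pole at s = −(1 + 4.333)/0.1 = −53.33.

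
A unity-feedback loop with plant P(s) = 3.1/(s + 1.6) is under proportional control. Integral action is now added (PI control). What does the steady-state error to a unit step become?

Adding integral action puts a pole at s = 0 in the forward path, raising the system type to 1; a type-1 loop has zero steady-state error to a step.

0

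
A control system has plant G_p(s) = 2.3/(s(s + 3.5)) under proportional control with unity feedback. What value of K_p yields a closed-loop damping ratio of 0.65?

Closed-loop characteristic equation: s² + 3.5s + K_p·2.3 = 0.
So ω_n = √(2.3K_p) and 2ζω_n = 3.5, giving ζ = 3.5/(2√(2.3K_p)).
Setting ζ = 0.65: √(2.3K_p) = 3.5/(2·0.65) = 2.692, so K_p = 7.249/2.3 = 3.15.

K_p = 3.15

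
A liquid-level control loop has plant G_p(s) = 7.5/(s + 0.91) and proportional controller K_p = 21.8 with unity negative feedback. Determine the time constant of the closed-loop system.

τ = 0.00608 s

Closed-loop transfer function: T(s) = K_p·G_p(s)/(1 + K_p·G_p(s)) = 163.5/(s + 0.91 + 163.5) = 163.5/(s + 164.4).
Time constant τ = 1/164.4 = 0.00608 s.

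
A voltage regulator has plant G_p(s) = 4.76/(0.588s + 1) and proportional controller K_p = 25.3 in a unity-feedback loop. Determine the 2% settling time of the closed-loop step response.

Closed loop: T(s) = K_p·G_p/(1+K_p·G_p) = 120.4/(0.588s + 1 + 120.4), with pole at s = −(1 + 120.4)/0.588 = −206.5.
τ = 1/206.5 = 0.004842 s, so 2% settling time ≈ 4τ = 0.0194 s.

T_s ≈ 0.0194 s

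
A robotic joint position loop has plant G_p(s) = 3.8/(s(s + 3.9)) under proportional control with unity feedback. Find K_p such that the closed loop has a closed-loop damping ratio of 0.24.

Closed-loop characteristic equation: s² + 3.9s + K_p·3.8 = 0.
So ω_n = √(3.8K_p) and 2ζω_n = 3.9, giving ζ = 3.9/(2√(3.8K_p)).
Setting ζ = 0.24: √(3.8K_p) = 3.9/(2·0.24) = 8.125, so K_p = 66.02/3.8 = 17.4.

K_p = 17.4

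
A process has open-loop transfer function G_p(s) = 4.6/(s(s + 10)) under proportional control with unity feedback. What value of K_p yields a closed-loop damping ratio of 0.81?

K_p = 8.28

Closed-loop characteristic equation: s² + 10s + K_p·4.6 = 0.
So ω_n = √(4.6K_p) and 2ζω_n = 10, giving ζ = 10/(2√(4.6K_p)).
Setting ζ = 0.81: √(4.6K_p) = 10/(2·0.81) = 6.173, so K_p = 38.1/4.6 = 8.28.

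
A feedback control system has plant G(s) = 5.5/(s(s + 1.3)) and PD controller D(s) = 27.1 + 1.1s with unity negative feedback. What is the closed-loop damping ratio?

ζ = 0.301

Forward path: (27.1 + 1.1s)·5.5/(s(s+1.3)). The closed-loop characteristic equation is s² + (1.3 + 5.5·1.1)s + 5.5·27.1 = 0.
That is s² + 7.35s + 149.1 = 0, so ω_n = 12.21 rad/s and ζ = 7.35/(2·12.21) = 0.301.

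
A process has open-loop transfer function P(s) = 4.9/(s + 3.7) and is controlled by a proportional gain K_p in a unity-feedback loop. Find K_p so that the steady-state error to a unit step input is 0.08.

The loop is type 0, so e_ss(step) = 1/(1 + K_pos) with K_pos = K_p·P(0).
P(0) = 1.324. Require 1/(1 + K_p·1.324) = 0.08, so 1 + 1.324·K_p = 12.5.
K_p = (12.5 − 1)/1.324 = 8.68.

K_p = 8.68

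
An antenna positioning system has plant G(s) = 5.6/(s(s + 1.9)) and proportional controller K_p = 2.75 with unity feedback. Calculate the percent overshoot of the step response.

45.7%

The closed-loop denominator s² + 1.9s + 15.4 gives ω_n = √15.4 = 3.924 and ζ = 1.9/(2ω_n) = 0.2421.
%OS = 100·exp(−πζ/√(1−ζ²)) = 100·exp(−π·0.2421/√0.9414) = 45.7%.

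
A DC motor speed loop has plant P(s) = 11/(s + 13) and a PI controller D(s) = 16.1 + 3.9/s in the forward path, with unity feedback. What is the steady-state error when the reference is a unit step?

The open loop D(s)P(s) has a pole at the origin (type 1), so the static position error constant is infinite and e_ss = 1/(1+∞) = 0.

0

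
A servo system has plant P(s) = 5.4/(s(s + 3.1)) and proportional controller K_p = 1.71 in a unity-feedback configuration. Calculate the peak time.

T_p = 1.2 s

Closed-loop characteristic equation: s² + 3.1s + 9.234 = 0, so ω_n = 3.039 rad/s and ζ = 3.1/(2·3.039) = 0.5101.
Damped frequency ω_d = ω_n√(1−ζ²) = 2.614 rad/s, so peak time T_p = π/ω_d = 1.2 s.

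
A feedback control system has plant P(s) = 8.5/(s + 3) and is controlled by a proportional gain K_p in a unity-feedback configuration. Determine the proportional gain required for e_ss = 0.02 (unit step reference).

K_p = 17.3

For a type-0 loop with proportional control, e_ss = 1/(1 + K_p·P(0)).
P(0) = 2.833. Require 1/(1 + K_p·2.833) = 0.02, so 1 + 2.833·K_p = 50.
K_p = (50 − 1)/2.833 = 17.3.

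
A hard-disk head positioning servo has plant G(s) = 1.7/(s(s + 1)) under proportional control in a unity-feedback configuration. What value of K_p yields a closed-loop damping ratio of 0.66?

Closed-loop characteristic equation: s² + 1s + K_p·1.7 = 0.
So ω_n = √(1.7K_p) and 2ζω_n = 1, giving ζ = 1/(2√(1.7K_p)).
Setting ζ = 0.66: √(1.7K_p) = 1/(2·0.66) = 0.7576, so K_p = 0.5739/1.7 = 0.338.

K_p = 0.338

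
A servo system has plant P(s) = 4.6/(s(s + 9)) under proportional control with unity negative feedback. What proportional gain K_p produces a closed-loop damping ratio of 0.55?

K_p = 14.6

Closed-loop characteristic equation: s² + 9s + K_p·4.6 = 0.
So ω_n = √(4.6K_p) and 2ζω_n = 9, giving ζ = 9/(2√(4.6K_p)).
Setting ζ = 0.55: √(4.6K_p) = 9/(2·0.55) = 8.182, so K_p = 66.94/4.6 = 14.6.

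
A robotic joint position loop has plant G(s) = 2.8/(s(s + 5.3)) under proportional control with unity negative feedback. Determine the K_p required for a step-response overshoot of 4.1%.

From %OS = 100·exp(−πζ/√(1−ζ²)) = 4.1%, ζ = −ln(0.041)/√(π²+ln²(0.041)) = 0.713.
Characteristic equation s² + 5.3s + 2.8K_p = 0 gives ζ = 5.3/(2√(2.8K_p)).
Setting ζ = 0.713: √(2.8K_p) = 5.3/(2·0.713) = 3.717, so K_p = 13.82/2.8 = 4.93.

K_p = 4.93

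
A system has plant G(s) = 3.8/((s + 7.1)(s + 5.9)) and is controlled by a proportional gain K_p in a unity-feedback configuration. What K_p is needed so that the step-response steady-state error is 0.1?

For a type-0 loop with proportional control, e_ss = 1/(1 + K_p·G(0)).
G(0) = 0.09071. Require 1/(1 + K_p·0.09071) = 0.1, so 1 + 0.09071·K_p = 10.
K_p = (10 − 1)/0.09071 = 99.2.

K_p = 99.2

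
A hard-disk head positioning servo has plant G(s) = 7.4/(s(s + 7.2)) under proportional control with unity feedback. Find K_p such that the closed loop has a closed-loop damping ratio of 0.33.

K_p = 16.1

Closed-loop characteristic equation: s² + 7.2s + K_p·7.4 = 0.
So ω_n = √(7.4K_p) and 2ζω_n = 7.2, giving ζ = 7.2/(2√(7.4K_p)).
Setting ζ = 0.33: √(7.4K_p) = 7.2/(2·0.33) = 10.91, so K_p = 119/7.4 = 16.1.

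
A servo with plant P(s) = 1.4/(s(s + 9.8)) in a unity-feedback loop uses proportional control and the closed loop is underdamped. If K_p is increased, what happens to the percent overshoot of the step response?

increase

ζ = 9.8/(2√(1.4K_p)) decreases as K_p grows; lower damping means more overshoot.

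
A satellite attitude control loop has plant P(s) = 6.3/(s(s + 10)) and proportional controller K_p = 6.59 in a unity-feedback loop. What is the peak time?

T_p = 0.773 s

From 1 + K_pP(s) = 0: s² + 10s + 41.52 = 0 ⇒ ω_n = 6.443, ζ = 0.776.
Damped frequency ω_d = ω_n√(1−ζ²) = 4.064 rad/s, so peak time T_p = π/ω_d = 0.773 s.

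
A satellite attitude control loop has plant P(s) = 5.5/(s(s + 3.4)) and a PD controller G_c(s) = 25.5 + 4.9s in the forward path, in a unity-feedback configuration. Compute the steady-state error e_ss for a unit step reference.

0

The open loop G_c(s)P(s) has a pole at the origin (type 1), so the static position error constant is infinite and e_ss = 1/(1+∞) = 0.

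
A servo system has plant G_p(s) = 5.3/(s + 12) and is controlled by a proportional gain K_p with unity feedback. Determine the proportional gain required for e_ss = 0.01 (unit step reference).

K_p = 224

For a type-0 loop with proportional control, e_ss = 1/(1 + K_p·G_p(0)).
G_p(0) = 0.4417. Require 1/(1 + K_p·0.4417) = 0.01, so 1 + 0.4417·K_p = 100.
K_p = (100 − 1)/0.4417 = 224.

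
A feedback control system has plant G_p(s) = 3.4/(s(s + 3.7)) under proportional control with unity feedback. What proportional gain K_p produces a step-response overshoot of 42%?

From %OS = 100·exp(−πζ/√(1−ζ²)) = 42%, ζ = −ln(0.42)/√(π²+ln²(0.42)) = 0.2662.
Characteristic equation s² + 3.7s + 3.4K_p = 0 gives ζ = 3.7/(2√(3.4K_p)).
Setting ζ = 0.2662: √(3.4K_p) = 3.7/(2·0.2662) = 6.95, so K_p = 48.31/3.4 = 14.2.

K_p = 14.2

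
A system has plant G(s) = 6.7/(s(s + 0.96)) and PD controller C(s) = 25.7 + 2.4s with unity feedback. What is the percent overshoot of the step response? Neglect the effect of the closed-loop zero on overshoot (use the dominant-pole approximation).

6.84%

Forward path: (25.7 + 2.4s)·6.7/(s(s+0.96)). The closed-loop characteristic equation is s² + (0.96 + 6.7·2.4)s + 6.7·25.7 = 0.
That is s² + 17.04s + 172.2 = 0, so ω_n = 13.12 rad/s and ζ = 17.04/(2·13.12) = 0.6493.
%OS = 100·exp(−πζ/√(1−ζ²)) = 6.84%.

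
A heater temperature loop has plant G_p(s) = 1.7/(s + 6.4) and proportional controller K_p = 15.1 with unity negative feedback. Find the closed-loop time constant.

τ = 0.0312 s

Closed-loop transfer function: T(s) = K_p·G_p(s)/(1 + K_p·G_p(s)) = 25.67/(s + 6.4 + 25.67) = 25.67/(s + 32.07).
Time constant τ = 1/32.07 = 0.0312 s.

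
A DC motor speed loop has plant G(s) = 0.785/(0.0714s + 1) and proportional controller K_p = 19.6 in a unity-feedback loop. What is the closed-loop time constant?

Closed loop: T(s) = K_p·G/(1+K_p·G) = 15.39/(0.0714s + 1 + 15.39), with pole at s = −(1 + 15.39)/0.0714 = −229.5.
Closed-loop time constant τ = 1/229.5 = 0.00436 s.

τ = 0.00436 s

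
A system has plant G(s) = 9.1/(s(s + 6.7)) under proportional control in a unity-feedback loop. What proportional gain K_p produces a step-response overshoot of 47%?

K_p = 22.6

From %OS = 100·exp(−πζ/√(1−ζ²)) = 47%, ζ = −ln(0.47)/√(π²+ln²(0.47)) = 0.2337.
Characteristic equation s² + 6.7s + 9.1K_p = 0 gives ζ = 6.7/(2√(9.1K_p)).
Setting ζ = 0.2337: √(9.1K_p) = 6.7/(2·0.2337) = 14.34, so K_p = 205.5/9.1 = 22.6.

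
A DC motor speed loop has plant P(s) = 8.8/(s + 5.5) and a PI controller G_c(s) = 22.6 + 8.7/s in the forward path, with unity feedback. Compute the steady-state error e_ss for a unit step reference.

The open loop G_c(s)P(s) has a pole at the origin (type 1), so the static position error constant is infinite and e_ss = 1/(1+∞) = 0.

0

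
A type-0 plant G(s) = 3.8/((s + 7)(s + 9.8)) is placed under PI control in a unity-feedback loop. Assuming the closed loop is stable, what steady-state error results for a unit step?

0

The PI controller's integrator makes the forward path type 1, so e_ss to a step is zero.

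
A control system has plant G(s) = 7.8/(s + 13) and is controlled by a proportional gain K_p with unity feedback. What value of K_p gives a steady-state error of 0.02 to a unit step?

K_p = 81.7

The loop is type 0, so e_ss(step) = 1/(1 + K_pos) with K_pos = K_p·G(0).
G(0) = 0.6. Require 1/(1 + K_p·0.6) = 0.02, so 1 + 0.6·K_p = 50.
K_p = (50 − 1)/0.6 = 81.7.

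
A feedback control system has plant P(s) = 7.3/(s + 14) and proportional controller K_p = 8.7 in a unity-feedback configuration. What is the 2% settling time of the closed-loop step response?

Closed-loop transfer function: T(s) = K_p·P(s)/(1 + K_p·P(s)) = 63.51/(s + 14 + 63.51) = 63.51/(s + 77.51).
Time constant τ = 1/77.51 = 0.0129 s, so the 2% settling time is about 4τ = 0.0516 s.

T_s ≈ 0.0516 s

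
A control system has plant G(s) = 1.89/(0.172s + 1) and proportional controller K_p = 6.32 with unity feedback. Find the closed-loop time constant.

Closed loop: T(s) = K_p·G/(1+K_p·G) = 11.94/(0.172s + 1 + 11.94), with pole at s = −(1 + 11.94)/0.172 = −75.26.
Closed-loop time constant τ = 1/75.26 = 0.0133 s.

τ = 0.0133 s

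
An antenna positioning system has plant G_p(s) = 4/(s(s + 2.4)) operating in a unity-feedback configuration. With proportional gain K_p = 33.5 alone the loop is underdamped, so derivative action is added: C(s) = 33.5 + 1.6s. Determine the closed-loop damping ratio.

ζ = 0.38

Forward path: (33.5 + 1.6s)·4/(s(s+2.4)). The closed-loop characteristic equation is s² + (2.4 + 4·1.6)s + 4·33.5 = 0.
That is s² + 8.8s + 134 = 0, so ω_n = 11.58 rad/s and ζ = 8.8/(2·11.58) = 0.3801.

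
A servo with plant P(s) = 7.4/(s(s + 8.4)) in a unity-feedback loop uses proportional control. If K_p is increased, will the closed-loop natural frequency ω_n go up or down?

increase

ω_n = √(7.4·K_p), which grows with K_p.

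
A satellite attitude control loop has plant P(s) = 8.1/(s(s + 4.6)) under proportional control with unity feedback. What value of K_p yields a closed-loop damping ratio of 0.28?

Closed-loop characteristic equation: s² + 4.6s + K_p·8.1 = 0.
So ω_n = √(8.1K_p) and 2ζω_n = 4.6, giving ζ = 4.6/(2√(8.1K_p)).
Setting ζ = 0.28: √(8.1K_p) = 4.6/(2·0.28) = 8.214, so K_p = 67.47/8.1 = 8.33.

K_p = 8.33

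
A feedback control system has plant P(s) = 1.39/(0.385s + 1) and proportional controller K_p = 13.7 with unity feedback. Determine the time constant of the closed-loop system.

τ = 0.0192 s

Closed loop: T(s) = K_p·P/(1+K_p·P) = 19.04/(0.385s + 1 + 19.04), with pole at s = −(1 + 19.04)/0.385 = −52.06.
Closed-loop time constant τ = 1/52.06 = 0.0192 s.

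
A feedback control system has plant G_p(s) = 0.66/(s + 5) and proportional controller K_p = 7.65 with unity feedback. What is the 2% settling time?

T_s ≈ 0.398 s

Closed-loop transfer function: T(s) = K_p·G_p(s)/(1 + K_p·G_p(s)) = 5.049/(s + 5 + 5.049) = 5.049/(s + 10.05).
Time constant τ = 1/10.05 = 0.09951 s, so the 2% settling time is about 4τ = 0.398 s.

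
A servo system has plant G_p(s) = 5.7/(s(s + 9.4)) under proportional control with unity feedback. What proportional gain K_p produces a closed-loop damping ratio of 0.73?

K_p = 7.27

Closed-loop characteristic equation: s² + 9.4s + K_p·5.7 = 0.
So ω_n = √(5.7K_p) and 2ζω_n = 9.4, giving ζ = 9.4/(2√(5.7K_p)).
Setting ζ = 0.73: √(5.7K_p) = 9.4/(2·0.73) = 6.438, so K_p = 41.45/5.7 = 7.27.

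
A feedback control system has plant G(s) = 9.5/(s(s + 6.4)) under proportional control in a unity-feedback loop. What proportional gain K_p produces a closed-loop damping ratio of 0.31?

Closed-loop characteristic equation: s² + 6.4s + K_p·9.5 = 0.
So ω_n = √(9.5K_p) and 2ζω_n = 6.4, giving ζ = 6.4/(2√(9.5K_p)).
Setting ζ = 0.31: √(9.5K_p) = 6.4/(2·0.31) = 10.32, so K_p = 106.6/9.5 = 11.2.

K_p = 11.2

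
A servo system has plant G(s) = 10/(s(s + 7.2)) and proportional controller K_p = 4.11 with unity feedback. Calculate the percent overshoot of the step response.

11.9%

The closed-loop denominator s² + 7.2s + 41.1 gives ω_n = √41.1 = 6.411 and ζ = 7.2/(2ω_n) = 0.5615.
%OS = 100·exp(−πζ/√(1−ζ²)) = 100·exp(−π·0.5615/√0.6847) = 11.9%.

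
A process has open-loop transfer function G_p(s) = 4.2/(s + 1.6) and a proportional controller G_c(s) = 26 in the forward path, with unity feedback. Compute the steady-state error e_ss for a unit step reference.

The loop is type 0. Static position error constant K_pos = G_c(0)·G_p(0) = 26·2.625 = 68.25.
Steady-state error to a unit step: e_ss = 1/(1+K_pos) = 1/69.25 = 0.0144.

0.0144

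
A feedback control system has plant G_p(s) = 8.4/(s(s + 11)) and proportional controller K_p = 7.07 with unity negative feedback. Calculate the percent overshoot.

From 1 + K_pG_p(s) = 0: s² + 11s + 59.39 = 0 ⇒ ω_n = 7.706, ζ = 0.7137.
%OS = 100·exp(−πζ/√(1−ζ²)) = 100·exp(−π·0.7137/√0.4906) = 4.07%.

4.07%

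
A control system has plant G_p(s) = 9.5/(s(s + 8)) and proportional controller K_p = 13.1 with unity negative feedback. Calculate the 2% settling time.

T_s ≈ 1 s

The closed-loop denominator s² + 8s + 124.5 gives ω_n = √124.5 = 11.16 and ζ = 8/(2ω_n) = 0.3586.
2% settling time T_s ≈ 4/(ζω_n) = 4/4 = 1 s.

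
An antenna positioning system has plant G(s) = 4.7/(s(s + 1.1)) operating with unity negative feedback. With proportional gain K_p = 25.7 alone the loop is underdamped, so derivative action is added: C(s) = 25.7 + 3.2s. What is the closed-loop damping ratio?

Forward path: (25.7 + 3.2s)·4.7/(s(s+1.1)). The closed-loop characteristic equation is s² + (1.1 + 4.7·3.2)s + 4.7·25.7 = 0.
That is s² + 16.14s + 120.8 = 0, so ω_n = 10.99 rad/s and ζ = 16.14/(2·10.99) = 0.7343.

ζ = 0.734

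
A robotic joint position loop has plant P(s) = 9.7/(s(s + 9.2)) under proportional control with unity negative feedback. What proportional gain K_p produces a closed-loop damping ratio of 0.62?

K_p = 5.67

Closed-loop characteristic equation: s² + 9.2s + K_p·9.7 = 0.
So ω_n = √(9.7K_p) and 2ζω_n = 9.2, giving ζ = 9.2/(2√(9.7K_p)).
Setting ζ = 0.62: √(9.7K_p) = 9.2/(2·0.62) = 7.419, so K_p = 55.05/9.7 = 5.67.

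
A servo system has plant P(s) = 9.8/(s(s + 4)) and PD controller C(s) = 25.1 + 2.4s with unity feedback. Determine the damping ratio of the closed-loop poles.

ζ = 0.877

Forward path: (25.1 + 2.4s)·9.8/(s(s+4)). The closed-loop characteristic equation is s² + (4 + 9.8·2.4)s + 9.8·25.1 = 0.
That is s² + 27.52s + 246 = 0, so ω_n = 15.68 rad/s and ζ = 27.52/(2·15.68) = 0.8773.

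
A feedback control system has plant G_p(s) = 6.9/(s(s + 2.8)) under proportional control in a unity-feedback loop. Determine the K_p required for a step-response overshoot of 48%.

From %OS = 100·exp(−πζ/√(1−ζ²)) = 48%, ζ = −ln(0.48)/√(π²+ln²(0.48)) = 0.2275.
Characteristic equation s² + 2.8s + 6.9K_p = 0 gives ζ = 2.8/(2√(6.9K_p)).
Setting ζ = 0.2275: √(6.9K_p) = 2.8/(2·0.2275) = 6.154, so K_p = 37.87/6.9 = 5.49.

K_p = 5.49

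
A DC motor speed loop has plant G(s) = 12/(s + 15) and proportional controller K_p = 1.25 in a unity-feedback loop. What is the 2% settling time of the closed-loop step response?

T_s ≈ 0.133 s

Closed-loop transfer function: T(s) = K_p·G(s)/(1 + K_p·G(s)) = 15/(s + 15 + 15) = 15/(s + 30).
Time constant τ = 1/30 = 0.03333 s, so the 2% settling time is about 4τ = 0.133 s.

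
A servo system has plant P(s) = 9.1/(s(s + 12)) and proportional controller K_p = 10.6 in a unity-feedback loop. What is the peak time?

Closed-loop characteristic equation: s² + 12s + 96.46 = 0, so ω_n = 9.821 rad/s and ζ = 12/(2·9.821) = 0.6109.
Damped frequency ω_d = ω_n√(1−ζ²) = 7.776 rad/s, so peak time T_p = π/ω_d = 0.404 s.

T_p = 0.404 s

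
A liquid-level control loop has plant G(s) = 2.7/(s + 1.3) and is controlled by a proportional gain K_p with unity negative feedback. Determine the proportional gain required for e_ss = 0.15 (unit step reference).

K_p = 2.73

Steady-state error for a unit step on this type-0 loop is 1/(1 + K_p·G(0)).
G(0) = 2.077. Require 1/(1 + K_p·2.077) = 0.15, so 1 + 2.077·K_p = 6.667.
K_p = (6.667 − 1)/2.077 = 2.73.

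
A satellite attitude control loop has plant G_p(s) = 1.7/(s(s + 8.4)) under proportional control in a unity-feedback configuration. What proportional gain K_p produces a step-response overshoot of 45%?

From %OS = 100·exp(−πζ/√(1−ζ²)) = 45%, ζ = −ln(0.45)/√(π²+ln²(0.45)) = 0.2463.
Characteristic equation s² + 8.4s + 1.7K_p = 0 gives ζ = 8.4/(2√(1.7K_p)).
Setting ζ = 0.2463: √(1.7K_p) = 8.4/(2·0.2463) = 17.05, so K_p = 290.7/1.7 = 171.

K_p = 171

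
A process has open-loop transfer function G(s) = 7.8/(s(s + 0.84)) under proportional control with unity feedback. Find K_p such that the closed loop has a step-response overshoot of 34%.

From %OS = 100·exp(−πζ/√(1−ζ²)) = 34%, ζ = −ln(0.34)/√(π²+ln²(0.34)) = 0.3248.
Characteristic equation s² + 0.84s + 7.8K_p = 0 gives ζ = 0.84/(2√(7.8K_p)).
Setting ζ = 0.3248: √(7.8K_p) = 0.84/(2·0.3248) = 1.293, so K_p = 1.672/7.8 = 0.214.

K_p = 0.214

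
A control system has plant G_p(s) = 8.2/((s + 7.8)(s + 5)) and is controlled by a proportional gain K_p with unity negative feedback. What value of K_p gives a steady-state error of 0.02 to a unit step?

The loop is type 0, so e_ss(step) = 1/(1 + K_pos) with K_pos = K_p·G_p(0).
G_p(0) = 0.2103. Require 1/(1 + K_p·0.2103) = 0.02, so 1 + 0.2103·K_p = 50.
K_p = (50 − 1)/0.2103 = 233.

K_p = 233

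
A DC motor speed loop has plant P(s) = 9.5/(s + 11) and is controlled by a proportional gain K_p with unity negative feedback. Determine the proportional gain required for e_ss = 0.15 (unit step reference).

For a type-0 loop with proportional control, e_ss = 1/(1 + K_p·P(0)).
P(0) = 0.8636. Require 1/(1 + K_p·0.8636) = 0.15, so 1 + 0.8636·K_p = 6.667.
K_p = (6.667 − 1)/0.8636 = 6.56.

K_p = 6.56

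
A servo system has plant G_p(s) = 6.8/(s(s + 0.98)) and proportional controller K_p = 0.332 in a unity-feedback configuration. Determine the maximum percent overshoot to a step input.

33.8%

Closed-loop characteristic equation: s² + 0.98s + 2.258 = 0, so ω_n = 1.503 rad/s and ζ = 0.98/(2·1.503) = 0.3261.
%OS = 100·exp(−πζ/√(1−ζ²)) = 100·exp(−π·0.3261/√0.8936) = 33.8%.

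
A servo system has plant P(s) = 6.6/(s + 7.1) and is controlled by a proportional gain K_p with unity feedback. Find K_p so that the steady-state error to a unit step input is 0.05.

The loop is type 0, so e_ss(step) = 1/(1 + K_pos) with K_pos = K_p·P(0).
P(0) = 0.9296. Require 1/(1 + K_p·0.9296) = 0.05, so 1 + 0.9296·K_p = 20.
K_p = (20 − 1)/0.9296 = 20.4.

K_p = 20.4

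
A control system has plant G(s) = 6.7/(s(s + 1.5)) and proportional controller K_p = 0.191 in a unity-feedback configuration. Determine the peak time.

The closed-loop denominator s² + 1.5s + 1.28 gives ω_n = √1.28 = 1.131 and ζ = 1.5/(2ω_n) = 0.663.
Damped frequency ω_d = ω_n√(1−ζ²) = 0.8469 rad/s, so peak time T_p = π/ω_d = 3.71 s.

T_p = 3.71 s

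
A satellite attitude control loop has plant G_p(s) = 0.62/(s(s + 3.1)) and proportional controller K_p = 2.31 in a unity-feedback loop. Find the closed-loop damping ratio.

With unity feedback the closed-loop characteristic equation is s² + 3.1s + 2.31·0.62 = s² + 3.1s + 1.432 = 0.
So ω_n² = 1.432 ⇒ ω_n = 1.197 rad/s, and ζ = 3.1/(2ω_n) = 1.3.

ζ = 1.3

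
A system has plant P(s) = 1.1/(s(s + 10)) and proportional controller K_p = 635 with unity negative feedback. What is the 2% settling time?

From 1 + K_pP(s) = 0: s² + 10s + 698.5 = 0 ⇒ ω_n = 26.43, ζ = 0.1892.
2% settling time T_s ≈ 4/(ζω_n) = 4/5 = 0.8 s.

T_s ≈ 0.8 s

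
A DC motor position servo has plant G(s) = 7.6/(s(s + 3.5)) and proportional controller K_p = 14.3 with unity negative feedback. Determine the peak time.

From 1 + K_pG(s) = 0: s² + 3.5s + 108.7 = 0 ⇒ ω_n = 10.42, ζ = 0.1679.
Damped frequency ω_d = ω_n√(1−ζ²) = 10.28 rad/s, so peak time T_p = π/ω_d = 0.306 s.

T_p = 0.306 s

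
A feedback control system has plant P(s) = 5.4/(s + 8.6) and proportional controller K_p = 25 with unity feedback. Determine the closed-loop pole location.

s = -143.6

Closed-loop transfer function: T(s) = K_p·P(s)/(1 + K_p·P(s)) = 135/(s + 8.6 + 135) = 135/(s + 143.6).
The closed-loop pole is at s = −143.6.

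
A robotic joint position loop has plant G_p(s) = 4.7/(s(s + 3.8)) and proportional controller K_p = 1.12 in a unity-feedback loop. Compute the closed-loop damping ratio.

The closed-loop denominator is s(s+3.8) + 1.12·4.7 = s² + 3.8s + 5.264.
Matching s² + 2ζω_n s + ω_n²: ω_n = √5.264 = 2.294 rad/s and 2ζω_n = 3.8, so ζ = 3.8/(2·2.294) = 0.828.

ζ = 0.828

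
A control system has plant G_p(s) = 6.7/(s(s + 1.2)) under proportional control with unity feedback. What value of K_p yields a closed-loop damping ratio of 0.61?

Closed-loop characteristic equation: s² + 1.2s + K_p·6.7 = 0.
So ω_n = √(6.7K_p) and 2ζω_n = 1.2, giving ζ = 1.2/(2√(6.7K_p)).
Setting ζ = 0.61: √(6.7K_p) = 1.2/(2·0.61) = 0.9836, so K_p = 0.9675/6.7 = 0.144.

K_p = 0.144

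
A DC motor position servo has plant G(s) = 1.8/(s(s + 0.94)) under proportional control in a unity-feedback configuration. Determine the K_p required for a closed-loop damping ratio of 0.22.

Closed-loop characteristic equation: s² + 0.94s + K_p·1.8 = 0.
So ω_n = √(1.8K_p) and 2ζω_n = 0.94, giving ζ = 0.94/(2√(1.8K_p)).
Setting ζ = 0.22: √(1.8K_p) = 0.94/(2·0.22) = 2.136, so K_p = 4.564/1.8 = 2.54.

K_p = 2.54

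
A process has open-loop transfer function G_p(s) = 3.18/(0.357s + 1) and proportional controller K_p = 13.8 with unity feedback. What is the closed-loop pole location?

s = -125.7

Closed loop: T(s) = K_p·G_p/(1+K_p·G_p) = 43.88/(0.357s + 1 + 43.88), with pole at s = −(1 + 43.88)/0.357 = −125.7.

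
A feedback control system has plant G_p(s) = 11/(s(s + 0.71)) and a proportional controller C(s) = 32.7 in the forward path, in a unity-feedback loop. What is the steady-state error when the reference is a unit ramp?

The loop has one pole at the origin (type 1). Velocity error constant K_v = lim_{s→0} s·C(s)G_p(s) = 32.7·11/0.71 = 506.6.
Steady-state error to a unit ramp: e_ss = 1/K_v = 0.00197.

0.00197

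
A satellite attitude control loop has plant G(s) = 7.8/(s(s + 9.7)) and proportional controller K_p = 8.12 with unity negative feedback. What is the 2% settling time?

The closed-loop denominator s² + 9.7s + 63.34 gives ω_n = √63.34 = 7.958 and ζ = 9.7/(2ω_n) = 0.6094.
2% settling time T_s ≈ 4/(ζω_n) = 4/4.85 = 0.825 s.

T_s ≈ 0.825 s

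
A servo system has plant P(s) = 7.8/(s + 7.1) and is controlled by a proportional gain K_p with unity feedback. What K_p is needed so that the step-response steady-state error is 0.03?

K_p = 29.4

For a type-0 loop with proportional control, e_ss = 1/(1 + K_p·P(0)).
P(0) = 1.099. Require 1/(1 + K_p·1.099) = 0.03, so 1 + 1.099·K_p = 33.33.
K_p = (33.33 − 1)/1.099 = 29.4.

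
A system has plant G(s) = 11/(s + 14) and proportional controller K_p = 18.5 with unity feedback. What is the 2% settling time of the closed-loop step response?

T_s ≈ 0.0184 s

Closed-loop transfer function: T(s) = K_p·G(s)/(1 + K_p·G(s)) = 203.5/(s + 14 + 203.5) = 203.5/(s + 217.5).
Time constant τ = 1/217.5 = 0.004598 s, so the 2% settling time is about 4τ = 0.0184 s.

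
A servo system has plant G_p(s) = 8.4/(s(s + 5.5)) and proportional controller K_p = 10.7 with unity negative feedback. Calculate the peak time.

T_p = 0.346 s

The closed-loop denominator s² + 5.5s + 89.88 gives ω_n = √89.88 = 9.481 and ζ = 5.5/(2ω_n) = 0.2901.
Damped frequency ω_d = ω_n√(1−ζ²) = 9.073 rad/s, so peak time T_p = π/ω_d = 0.346 s.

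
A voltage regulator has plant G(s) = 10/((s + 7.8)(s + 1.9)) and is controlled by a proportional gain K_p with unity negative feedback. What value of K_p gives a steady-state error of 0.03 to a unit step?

K_p = 47.9

The loop is type 0, so e_ss(step) = 1/(1 + K_pos) with K_pos = K_p·G(0).
G(0) = 0.6748. Require 1/(1 + K_p·0.6748) = 0.03, so 1 + 0.6748·K_p = 33.33.
K_p = (33.33 − 1)/0.6748 = 47.9.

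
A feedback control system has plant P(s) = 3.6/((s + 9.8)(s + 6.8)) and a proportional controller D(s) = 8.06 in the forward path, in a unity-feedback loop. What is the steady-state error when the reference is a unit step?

The loop is type 0. Static position error constant K_pos = D(0)·P(0) = 8.06·0.05402 = 0.4354.
Steady-state error to a unit step: e_ss = 1/(1+K_pos) = 1/1.435 = 0.697.

0.697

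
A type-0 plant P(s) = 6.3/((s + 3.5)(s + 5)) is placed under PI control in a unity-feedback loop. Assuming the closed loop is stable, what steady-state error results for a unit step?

The PI controller's integrator makes the forward path type 1, so e_ss to a step is zero.

0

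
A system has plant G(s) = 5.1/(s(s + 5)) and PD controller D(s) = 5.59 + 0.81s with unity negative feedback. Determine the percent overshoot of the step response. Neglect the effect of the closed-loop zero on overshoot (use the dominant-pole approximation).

Forward path: (5.59 + 0.81s)·5.1/(s(s+5)). The closed-loop characteristic equation is s² + (5 + 5.1·0.81)s + 5.1·5.59 = 0.
That is s² + 9.131s + 28.51 = 0, so ω_n = 5.339 rad/s and ζ = 9.131/(2·5.339) = 0.8551.
%OS = 100·exp(−πζ/√(1−ζ²)) = 0.562%.

0.562%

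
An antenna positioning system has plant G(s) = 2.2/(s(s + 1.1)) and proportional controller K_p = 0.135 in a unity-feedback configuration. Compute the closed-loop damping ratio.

With unity feedback the closed-loop characteristic equation is s² + 1.1s + 0.135·2.2 = s² + 1.1s + 0.297 = 0.
Matching s² + 2ζω_n s + ω_n²: ω_n = √0.297 = 0.545 rad/s and 2ζω_n = 1.1, so ζ = 1.1/(2·0.545) = 1.01.

ζ = 1.01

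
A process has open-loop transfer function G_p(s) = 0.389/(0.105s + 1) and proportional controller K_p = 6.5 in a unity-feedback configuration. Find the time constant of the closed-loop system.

Closed loop: T(s) = K_p·G_p/(1+K_p·G_p) = 2.529/(0.105s + 1 + 2.529), with pole at s = −(1 + 2.529)/0.105 = −33.6.
Closed-loop time constant τ = 1/33.6 = 0.0298 s.

τ = 0.0298 s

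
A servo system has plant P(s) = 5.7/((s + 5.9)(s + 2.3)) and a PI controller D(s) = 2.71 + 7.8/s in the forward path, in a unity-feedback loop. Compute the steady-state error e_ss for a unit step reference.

The open loop D(s)P(s) has a pole at the origin (type 1), so the static position error constant is infinite and e_ss = 1/(1+∞) = 0.

0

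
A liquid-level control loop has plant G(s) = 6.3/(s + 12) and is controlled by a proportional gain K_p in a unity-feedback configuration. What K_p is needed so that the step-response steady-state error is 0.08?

K_p = 21.9

Steady-state error for a unit step on this type-0 loop is 1/(1 + K_p·G(0)).
G(0) = 0.525. Require 1/(1 + K_p·0.525) = 0.08, so 1 + 0.525·K_p = 12.5.
K_p = (12.5 − 1)/0.525 = 21.9.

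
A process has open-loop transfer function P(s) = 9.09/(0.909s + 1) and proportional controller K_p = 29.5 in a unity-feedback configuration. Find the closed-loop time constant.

τ = 0.00338 s

Closed loop: T(s) = K_p·P/(1+K_p·P) = 268.2/(0.909s + 1 + 268.2), with pole at s = −(1 + 268.2)/0.909 = −296.1.
Closed-loop time constant τ = 1/296.1 = 0.00338 s.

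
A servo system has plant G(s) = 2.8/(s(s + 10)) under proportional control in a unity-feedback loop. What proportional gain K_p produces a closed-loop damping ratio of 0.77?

K_p = 15.1

Closed-loop characteristic equation: s² + 10s + K_p·2.8 = 0.
So ω_n = √(2.8K_p) and 2ζω_n = 10, giving ζ = 10/(2√(2.8K_p)).
Setting ζ = 0.77: √(2.8K_p) = 10/(2·0.77) = 6.494, so K_p = 42.17/2.8 = 15.1.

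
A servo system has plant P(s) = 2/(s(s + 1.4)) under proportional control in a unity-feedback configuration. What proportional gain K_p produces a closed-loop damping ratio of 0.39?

Closed-loop characteristic equation: s² + 1.4s + K_p·2 = 0.
So ω_n = √(2K_p) and 2ζω_n = 1.4, giving ζ = 1.4/(2√(2K_p)).
Setting ζ = 0.39: √(2K_p) = 1.4/(2·0.39) = 1.795, so K_p = 3.222/2 = 1.61.

K_p = 1.61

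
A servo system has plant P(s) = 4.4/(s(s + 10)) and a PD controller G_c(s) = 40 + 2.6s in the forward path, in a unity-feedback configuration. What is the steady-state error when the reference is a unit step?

0

The open loop G_c(s)P(s) has a pole at the origin (type 1), so the static position error constant is infinite and e_ss = 1/(1+∞) = 0.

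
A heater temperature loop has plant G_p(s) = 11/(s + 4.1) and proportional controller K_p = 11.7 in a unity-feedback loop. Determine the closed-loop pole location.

s = -132.8

Closed-loop transfer function: T(s) = K_p·G_p(s)/(1 + K_p·G_p(s)) = 128.7/(s + 4.1 + 128.7) = 128.7/(s + 132.8).
The closed-loop pole is at s = −132.8.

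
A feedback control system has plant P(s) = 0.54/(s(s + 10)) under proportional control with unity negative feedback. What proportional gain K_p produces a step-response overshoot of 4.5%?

K_p = 93.8

From %OS = 100·exp(−πζ/√(1−ζ²)) = 4.5%, ζ = −ln(0.045)/√(π²+ln²(0.045)) = 0.7025.
Characteristic equation s² + 10s + 0.54K_p = 0 gives ζ = 10/(2√(0.54K_p)).
Setting ζ = 0.7025: √(0.54K_p) = 10/(2·0.7025) = 7.117, so K_p = 50.66/0.54 = 93.8.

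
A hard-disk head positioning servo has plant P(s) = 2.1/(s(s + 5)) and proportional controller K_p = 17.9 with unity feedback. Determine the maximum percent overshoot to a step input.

Closed-loop characteristic equation: s² + 5s + 37.59 = 0, so ω_n = 6.131 rad/s and ζ = 5/(2·6.131) = 0.4078.
%OS = 100·exp(−πζ/√(1−ζ²)) = 100·exp(−π·0.4078/√0.8337) = 24.6%.

24.6%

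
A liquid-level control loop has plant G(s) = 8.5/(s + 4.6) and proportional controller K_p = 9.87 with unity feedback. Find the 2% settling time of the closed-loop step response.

Closed-loop transfer function: T(s) = K_p·G(s)/(1 + K_p·G(s)) = 83.89/(s + 4.6 + 83.89) = 83.89/(s + 88.49).
Time constant τ = 1/88.49 = 0.0113 s, so the 2% settling time is about 4τ = 0.0452 s.

T_s ≈ 0.0452 s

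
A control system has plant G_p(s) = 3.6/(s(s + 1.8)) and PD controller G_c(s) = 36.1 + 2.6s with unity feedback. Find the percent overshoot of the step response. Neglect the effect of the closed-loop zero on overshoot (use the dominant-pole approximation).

Forward path: (36.1 + 2.6s)·3.6/(s(s+1.8)). The closed-loop characteristic equation is s² + (1.8 + 3.6·2.6)s + 3.6·36.1 = 0.
That is s² + 11.16s + 130 = 0, so ω_n = 11.4 rad/s and ζ = 11.16/(2·11.4) = 0.4895.
%OS = 100·exp(−πζ/√(1−ζ²)) = 17.1%.

17.1%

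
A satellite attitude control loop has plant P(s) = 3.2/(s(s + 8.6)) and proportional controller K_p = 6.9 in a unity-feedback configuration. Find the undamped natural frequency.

The closed-loop denominator is s(s+8.6) + 6.9·3.2 = s² + 8.6s + 22.08.
Matching s² + 2ζω_n s + ω_n²: ω_n = √22.08 = 4.699 rad/s and 2ζω_n = 8.6, so ζ = 8.6/(2·4.699) = 0.915.

ω_n = 4.7 rad/s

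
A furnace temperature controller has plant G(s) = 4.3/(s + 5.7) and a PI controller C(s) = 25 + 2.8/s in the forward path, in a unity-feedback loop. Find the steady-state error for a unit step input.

0

The open loop C(s)G(s) has a pole at the origin (type 1), so the static position error constant is infinite and e_ss = 1/(1+∞) = 0.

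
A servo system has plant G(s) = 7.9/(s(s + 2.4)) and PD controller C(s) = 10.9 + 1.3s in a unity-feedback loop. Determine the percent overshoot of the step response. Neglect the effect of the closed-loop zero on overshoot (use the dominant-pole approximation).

Forward path: (10.9 + 1.3s)·7.9/(s(s+2.4)). The closed-loop characteristic equation is s² + (2.4 + 7.9·1.3)s + 7.9·10.9 = 0.
That is s² + 12.67s + 86.11 = 0, so ω_n = 9.28 rad/s and ζ = 12.67/(2·9.28) = 0.6827.
%OS = 100·exp(−πζ/√(1−ζ²)) = 5.31%.

5.31%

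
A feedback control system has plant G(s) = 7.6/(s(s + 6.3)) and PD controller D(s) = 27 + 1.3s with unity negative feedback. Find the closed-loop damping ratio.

Forward path: (27 + 1.3s)·7.6/(s(s+6.3)). The closed-loop characteristic equation is s² + (6.3 + 7.6·1.3)s + 7.6·27 = 0.
That is s² + 16.18s + 205.2 = 0, so ω_n = 14.32 rad/s and ζ = 16.18/(2·14.32) = 0.5648.

ζ = 0.565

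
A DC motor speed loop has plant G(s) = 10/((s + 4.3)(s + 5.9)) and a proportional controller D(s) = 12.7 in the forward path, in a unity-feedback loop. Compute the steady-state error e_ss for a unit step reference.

The loop is type 0. Static position error constant K_pos = D(0)·G(0) = 12.7·0.3942 = 5.006.
Steady-state error to a unit step: e_ss = 1/(1+K_pos) = 1/6.006 = 0.167.

0.167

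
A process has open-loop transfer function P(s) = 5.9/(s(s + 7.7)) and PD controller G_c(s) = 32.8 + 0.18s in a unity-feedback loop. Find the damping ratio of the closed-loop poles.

ζ = 0.315

Forward path: (32.8 + 0.18s)·5.9/(s(s+7.7)). The closed-loop characteristic equation is s² + (7.7 + 5.9·0.18)s + 5.9·32.8 = 0.
That is s² + 8.762s + 193.5 = 0, so ω_n = 13.91 rad/s and ζ = 8.762/(2·13.91) = 0.3149.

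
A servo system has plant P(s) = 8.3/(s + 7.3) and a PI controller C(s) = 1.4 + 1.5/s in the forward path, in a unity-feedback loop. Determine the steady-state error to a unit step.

The open loop C(s)P(s) has a pole at the origin (type 1), so the static position error constant is infinite and e_ss = 1/(1+∞) = 0.

0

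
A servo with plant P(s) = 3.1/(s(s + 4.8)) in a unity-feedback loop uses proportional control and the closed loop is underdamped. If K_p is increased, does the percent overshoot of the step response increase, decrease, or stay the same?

ζ = 4.8/(2√(3.1K_p)) decreases as K_p grows; lower damping means more overshoot.

increase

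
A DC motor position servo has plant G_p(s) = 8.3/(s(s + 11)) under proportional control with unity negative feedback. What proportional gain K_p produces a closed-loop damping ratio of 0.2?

Closed-loop characteristic equation: s² + 11s + K_p·8.3 = 0.
So ω_n = √(8.3K_p) and 2ζω_n = 11, giving ζ = 11/(2√(8.3K_p)).
Setting ζ = 0.2: √(8.3K_p) = 11/(2·0.2) = 27.5, so K_p = 756.2/8.3 = 91.1.

K_p = 91.1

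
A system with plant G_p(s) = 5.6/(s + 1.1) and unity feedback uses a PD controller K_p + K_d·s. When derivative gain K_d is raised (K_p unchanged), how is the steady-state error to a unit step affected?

unchanged

K_d affects only the transient (the s-coefficient); the DC loop gain, and hence e_ss, depends only on K_p.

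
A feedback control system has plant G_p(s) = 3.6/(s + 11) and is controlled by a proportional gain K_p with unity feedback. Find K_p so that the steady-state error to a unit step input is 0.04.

Steady-state error for a unit step on this type-0 loop is 1/(1 + K_p·G_p(0)).
G_p(0) = 0.3273. Require 1/(1 + K_p·0.3273) = 0.04, so 1 + 0.3273·K_p = 25.
K_p = (25 − 1)/0.3273 = 73.3.

K_p = 73.3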